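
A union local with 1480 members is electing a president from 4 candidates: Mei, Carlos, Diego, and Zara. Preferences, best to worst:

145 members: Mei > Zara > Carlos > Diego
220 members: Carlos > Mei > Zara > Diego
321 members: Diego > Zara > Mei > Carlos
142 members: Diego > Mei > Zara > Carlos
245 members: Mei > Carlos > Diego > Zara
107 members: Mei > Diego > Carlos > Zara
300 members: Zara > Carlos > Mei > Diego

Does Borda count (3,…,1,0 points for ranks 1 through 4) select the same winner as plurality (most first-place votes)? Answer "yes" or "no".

Borda — scores: Mei 2836, Carlos 2002, Diego 1848, Zara 2194. Winner: Mei.
Plurality — first-place votes: Mei 497, Carlos 220, Diego 463, Zara 300. Winner: Mei.
The two methods agree.

yes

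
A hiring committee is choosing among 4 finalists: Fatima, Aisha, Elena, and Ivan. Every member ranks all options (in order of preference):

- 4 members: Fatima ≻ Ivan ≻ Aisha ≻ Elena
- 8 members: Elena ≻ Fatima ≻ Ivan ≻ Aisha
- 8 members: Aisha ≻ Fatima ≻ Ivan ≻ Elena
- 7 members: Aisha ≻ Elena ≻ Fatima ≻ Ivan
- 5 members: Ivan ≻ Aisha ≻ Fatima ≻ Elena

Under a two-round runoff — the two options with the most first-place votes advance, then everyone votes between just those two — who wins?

Aisha

Round 1 first-place votes: Fatima 4, Aisha 15, Elena 8, Ivan 5.
Aisha and Elena advance.
Runoff: Aisha is preferred to Elena by 24 voters; Elena by 8.
Aisha wins the runoff.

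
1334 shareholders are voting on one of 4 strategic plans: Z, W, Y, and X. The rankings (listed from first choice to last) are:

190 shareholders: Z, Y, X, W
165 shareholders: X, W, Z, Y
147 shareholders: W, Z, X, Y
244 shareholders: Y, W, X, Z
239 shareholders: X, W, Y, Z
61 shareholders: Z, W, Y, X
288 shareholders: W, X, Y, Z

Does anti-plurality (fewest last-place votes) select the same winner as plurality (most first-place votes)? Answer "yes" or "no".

Anti-plurality — last-place votes: Z 771, W 190, Y 312, X 61. Winner: X.
Plurality — first-place votes: Z 251, W 435, Y 244, X 404. Winner: W.
The two methods disagree.

no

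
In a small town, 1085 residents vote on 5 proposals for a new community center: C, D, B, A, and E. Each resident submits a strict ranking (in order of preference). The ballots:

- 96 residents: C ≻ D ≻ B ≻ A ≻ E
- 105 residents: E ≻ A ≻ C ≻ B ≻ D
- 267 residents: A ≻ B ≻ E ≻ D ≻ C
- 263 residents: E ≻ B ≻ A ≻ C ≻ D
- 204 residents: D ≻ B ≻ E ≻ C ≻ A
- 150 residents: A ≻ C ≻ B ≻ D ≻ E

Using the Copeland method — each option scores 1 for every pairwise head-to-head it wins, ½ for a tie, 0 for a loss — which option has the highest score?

B

C: beats D; loses to B, A, and E → score 1.
D: loses to C, B, A, and E → score 0.
B: beats C, D, A, and E → score 4.
A: beats C and D; loses to B and E → score 2.
E: beats C, D, and A; loses to B → score 3.
B has the best pairwise record.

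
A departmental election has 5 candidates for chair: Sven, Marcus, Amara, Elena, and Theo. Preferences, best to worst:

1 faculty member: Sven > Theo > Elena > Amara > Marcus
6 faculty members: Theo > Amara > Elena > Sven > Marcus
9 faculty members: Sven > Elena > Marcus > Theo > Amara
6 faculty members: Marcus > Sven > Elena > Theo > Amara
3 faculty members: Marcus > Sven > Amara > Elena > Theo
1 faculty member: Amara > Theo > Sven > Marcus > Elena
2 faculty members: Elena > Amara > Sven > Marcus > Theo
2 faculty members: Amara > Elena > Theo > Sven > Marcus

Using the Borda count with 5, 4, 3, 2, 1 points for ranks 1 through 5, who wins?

Sven

Sven: 1·5 + 6·2 + 9·5 + 6·4 + 3·4 + 1·3 + 2·3 + 2·2 = 111
Marcus: 1·1 + 6·1 + 9·3 + 6·5 + 3·5 + 1·2 + 2·2 + 2·1 = 87
Amara: 1·2 + 6·4 + 9·1 + 6·1 + 3·3 + 1·5 + 2·4 + 2·5 = 73
Elena: 1·3 + 6·3 + 9·4 + 6·3 + 3·2 + 1·1 + 2·5 + 2·4 = 100
Theo: 1·4 + 6·5 + 9·2 + 6·2 + 3·1 + 1·4 + 2·1 + 2·3 = 79
Sven has the highest Borda score (111).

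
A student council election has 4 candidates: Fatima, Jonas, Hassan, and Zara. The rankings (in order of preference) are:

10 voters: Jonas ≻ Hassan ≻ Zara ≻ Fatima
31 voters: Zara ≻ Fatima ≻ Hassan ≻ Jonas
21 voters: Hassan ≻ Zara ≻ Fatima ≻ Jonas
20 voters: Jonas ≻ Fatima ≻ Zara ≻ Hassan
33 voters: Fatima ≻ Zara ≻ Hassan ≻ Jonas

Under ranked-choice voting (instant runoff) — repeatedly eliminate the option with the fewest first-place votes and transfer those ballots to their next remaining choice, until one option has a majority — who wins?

Zara

Round 1: Fatima 33, Jonas 30, Hassan 21, Zara 31. Eliminate Hassan.
Round 2: Fatima 33, Jonas 30, Zara 52. Eliminate Jonas.
Round 3: Fatima 53, Zara 62. Zara has a majority.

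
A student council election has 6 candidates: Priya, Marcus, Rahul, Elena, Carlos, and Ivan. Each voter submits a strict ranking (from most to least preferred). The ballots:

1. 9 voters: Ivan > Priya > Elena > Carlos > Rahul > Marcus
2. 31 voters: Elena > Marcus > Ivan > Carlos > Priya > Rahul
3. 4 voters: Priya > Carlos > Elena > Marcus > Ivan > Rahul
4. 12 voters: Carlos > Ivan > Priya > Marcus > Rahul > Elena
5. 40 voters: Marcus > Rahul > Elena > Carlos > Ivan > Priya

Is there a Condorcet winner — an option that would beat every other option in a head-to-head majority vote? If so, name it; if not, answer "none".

Marcus vs Priya: 71–25 for Marcus.
Marcus vs Rahul: 87–9 for Marcus.
Marcus vs Elena: 52–44 for Marcus.
Marcus vs Carlos: 71–25 for Marcus.
Marcus vs Ivan: 75–21 for Marcus.
Marcus beats every other option head-to-head.

Marcus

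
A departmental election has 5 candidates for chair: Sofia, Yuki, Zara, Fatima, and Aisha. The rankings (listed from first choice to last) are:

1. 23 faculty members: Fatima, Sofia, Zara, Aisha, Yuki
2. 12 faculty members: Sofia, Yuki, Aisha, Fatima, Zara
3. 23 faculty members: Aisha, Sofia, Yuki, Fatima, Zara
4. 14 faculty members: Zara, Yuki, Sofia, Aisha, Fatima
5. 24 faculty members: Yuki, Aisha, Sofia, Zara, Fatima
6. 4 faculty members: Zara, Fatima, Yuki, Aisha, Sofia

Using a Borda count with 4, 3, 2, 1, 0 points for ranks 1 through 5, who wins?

Sofia: 23·3 + 12·4 + 23·3 + 14·2 + 24·2 + 4·0 = 262
Yuki: 23·0 + 12·3 + 23·2 + 14·3 + 24·4 + 4·2 = 228
Zara: 23·2 + 12·0 + 23·0 + 14·4 + 24·1 + 4·4 = 142
Fatima: 23·4 + 12·1 + 23·1 + 14·0 + 24·0 + 4·3 = 139
Aisha: 23·1 + 12·2 + 23·4 + 14·1 + 24·3 + 4·1 = 229
Sofia has the highest Borda score (262).

Sofia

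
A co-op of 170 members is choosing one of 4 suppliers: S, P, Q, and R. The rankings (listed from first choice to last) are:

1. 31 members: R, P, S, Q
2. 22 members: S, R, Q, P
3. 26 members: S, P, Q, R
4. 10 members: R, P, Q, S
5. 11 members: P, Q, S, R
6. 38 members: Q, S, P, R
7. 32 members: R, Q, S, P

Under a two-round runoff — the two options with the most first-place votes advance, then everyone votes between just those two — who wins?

S

Round 1 first-place votes: S 48, P 11, Q 38, R 73.
R and S advance.
Runoff: R is preferred to S by 73 voters; S by 97.
S wins the runoff.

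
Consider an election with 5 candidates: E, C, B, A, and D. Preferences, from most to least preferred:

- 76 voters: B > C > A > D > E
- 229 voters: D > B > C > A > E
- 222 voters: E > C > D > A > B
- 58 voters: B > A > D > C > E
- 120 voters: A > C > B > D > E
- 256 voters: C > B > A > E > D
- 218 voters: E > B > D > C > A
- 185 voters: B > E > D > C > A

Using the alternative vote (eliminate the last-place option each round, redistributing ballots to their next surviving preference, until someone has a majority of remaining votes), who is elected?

B

Round 1: E 440, C 256, B 319, A 120, D 229. Eliminate A.
Round 2: E 440, C 376, B 319, D 229. Eliminate D.
Round 3: E 440, C 376, B 548. Eliminate C.
Round 4: E 440, B 924. B has a majority.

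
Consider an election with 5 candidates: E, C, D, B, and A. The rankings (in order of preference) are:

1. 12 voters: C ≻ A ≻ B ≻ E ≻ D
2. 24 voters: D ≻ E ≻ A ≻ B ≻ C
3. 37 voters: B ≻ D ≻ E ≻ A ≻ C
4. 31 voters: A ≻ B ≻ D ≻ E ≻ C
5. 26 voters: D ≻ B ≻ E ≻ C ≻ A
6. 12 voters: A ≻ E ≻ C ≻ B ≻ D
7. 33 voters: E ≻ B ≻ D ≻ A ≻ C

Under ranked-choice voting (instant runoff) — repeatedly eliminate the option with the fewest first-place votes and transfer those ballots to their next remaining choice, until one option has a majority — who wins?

Round 1: E 33, C 12, D 50, B 37, A 43. Eliminate C.
Round 2: E 33, D 50, B 37, A 55. Eliminate E.
Round 3: D 50, B 70, A 55. Eliminate D.
Round 4: B 96, A 79. B has a majority.

B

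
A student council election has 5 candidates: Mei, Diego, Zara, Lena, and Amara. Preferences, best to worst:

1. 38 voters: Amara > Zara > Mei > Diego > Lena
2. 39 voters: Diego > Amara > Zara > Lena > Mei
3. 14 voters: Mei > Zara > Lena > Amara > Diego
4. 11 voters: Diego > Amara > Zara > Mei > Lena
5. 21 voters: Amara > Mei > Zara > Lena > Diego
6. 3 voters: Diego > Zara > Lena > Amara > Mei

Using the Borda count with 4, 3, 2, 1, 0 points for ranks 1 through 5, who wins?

Mei: 38·2 + 39·0 + 14·4 + 11·1 + 21·3 + 3·0 = 206
Diego: 38·1 + 39·4 + 14·0 + 11·4 + 21·0 + 3·4 = 250
Zara: 38·3 + 39·2 + 14·3 + 11·2 + 21·2 + 3·3 = 307
Lena: 38·0 + 39·1 + 14·2 + 11·0 + 21·1 + 3·2 = 94
Amara: 38·4 + 39·3 + 14·1 + 11·3 + 21·4 + 3·1 = 403
Amara has the highest Borda score (403).

Amara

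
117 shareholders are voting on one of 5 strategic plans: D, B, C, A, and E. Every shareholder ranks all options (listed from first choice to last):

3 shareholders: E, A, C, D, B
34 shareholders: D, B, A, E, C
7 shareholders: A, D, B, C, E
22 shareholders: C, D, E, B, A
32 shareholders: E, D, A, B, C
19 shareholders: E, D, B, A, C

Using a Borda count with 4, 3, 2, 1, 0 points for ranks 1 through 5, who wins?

D: 3·1 + 34·4 + 7·3 + 22·3 + 32·3 + 19·3 = 379
B: 3·0 + 34·3 + 7·2 + 22·1 + 32·1 + 19·2 = 208
C: 3·2 + 34·0 + 7·1 + 22·4 + 32·0 + 19·0 = 101
A: 3·3 + 34·2 + 7·4 + 22·0 + 32·2 + 19·1 = 188
E: 3·4 + 34·1 + 7·0 + 22·2 + 32·4 + 19·4 = 294
D has the highest Borda score (379).

D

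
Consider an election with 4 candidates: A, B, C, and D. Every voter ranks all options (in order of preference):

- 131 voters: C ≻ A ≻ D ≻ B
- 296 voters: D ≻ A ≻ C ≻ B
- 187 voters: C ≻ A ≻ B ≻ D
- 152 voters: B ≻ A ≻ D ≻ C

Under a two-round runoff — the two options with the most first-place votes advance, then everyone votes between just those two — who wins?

Round 1 first-place votes: A 0, B 152, C 318, D 296.
C and D advance.
Runoff: C is preferred to D by 318 voters; D by 448.
D wins the runoff.

D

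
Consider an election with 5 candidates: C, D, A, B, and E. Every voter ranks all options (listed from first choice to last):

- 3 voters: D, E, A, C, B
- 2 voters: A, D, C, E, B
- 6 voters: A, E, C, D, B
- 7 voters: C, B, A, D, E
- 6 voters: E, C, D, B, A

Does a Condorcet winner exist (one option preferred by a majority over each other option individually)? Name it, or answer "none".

Checking pairwise contests:
E beats C 15–9.
C beats D 19–5.
C beats A 13–11.
C beats B 24–0.
A beats E 15–9.
Every option loses at least one head-to-head, so there is no Condorcet winner.

none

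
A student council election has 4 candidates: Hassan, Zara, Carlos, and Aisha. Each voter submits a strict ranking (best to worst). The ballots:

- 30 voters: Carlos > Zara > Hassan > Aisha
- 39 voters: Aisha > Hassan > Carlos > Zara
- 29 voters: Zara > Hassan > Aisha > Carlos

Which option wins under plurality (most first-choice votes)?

First-place votes: Hassan 0, Zara 29, Carlos 30, Aisha 39.
Aisha has the most first-place votes.

Aisha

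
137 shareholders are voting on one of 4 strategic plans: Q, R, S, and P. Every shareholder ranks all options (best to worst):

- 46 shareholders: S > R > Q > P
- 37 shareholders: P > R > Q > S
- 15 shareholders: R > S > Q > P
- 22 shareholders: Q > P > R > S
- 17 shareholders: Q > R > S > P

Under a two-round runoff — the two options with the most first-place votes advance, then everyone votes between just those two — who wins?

Round 1 first-place votes: Q 39, R 15, S 46, P 37.
S and Q advance.
Runoff: S is preferred to Q by 61 voters; Q by 76.
Q wins the runoff.

Q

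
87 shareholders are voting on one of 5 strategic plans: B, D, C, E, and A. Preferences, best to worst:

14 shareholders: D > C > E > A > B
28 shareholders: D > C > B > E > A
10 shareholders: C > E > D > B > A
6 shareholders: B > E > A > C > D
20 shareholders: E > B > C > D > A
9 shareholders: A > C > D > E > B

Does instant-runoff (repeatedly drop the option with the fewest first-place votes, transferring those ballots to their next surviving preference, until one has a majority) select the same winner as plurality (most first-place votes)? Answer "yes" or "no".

yes

Instant-runoff — R1 B 6, D 42, C 10, E 20, A 9 (B out); R2 D 42, C 10, E 26, A 9 (A out); R3 D 42, C 19, E 26 (C out); R4 D 51, E 36 (D winner). Winner: D.
Plurality — first-place votes: B 6, D 42, C 10, E 20, A 9. Winner: D.
The two methods agree.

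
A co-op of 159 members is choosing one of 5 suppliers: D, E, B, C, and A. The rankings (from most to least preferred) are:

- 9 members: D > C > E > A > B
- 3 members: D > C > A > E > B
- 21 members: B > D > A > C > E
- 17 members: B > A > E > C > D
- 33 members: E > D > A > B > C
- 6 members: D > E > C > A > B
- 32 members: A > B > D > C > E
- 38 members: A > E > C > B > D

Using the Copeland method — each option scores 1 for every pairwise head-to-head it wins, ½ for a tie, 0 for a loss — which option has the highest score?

A

D: beats C; loses to E, B, and A → score 1.
E: beats D, B, and C; loses to A → score 3.
B: beats D and C; loses to E and A → score 2.
C: loses to D, E, B, and A → score 0.
A: beats D, E, B, and C → score 4.
A has the best pairwise record.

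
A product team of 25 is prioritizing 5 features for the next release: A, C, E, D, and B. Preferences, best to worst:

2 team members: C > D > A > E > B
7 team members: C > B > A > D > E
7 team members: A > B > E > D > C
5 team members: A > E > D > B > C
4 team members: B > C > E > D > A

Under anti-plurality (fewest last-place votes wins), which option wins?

Last-place votes: A 4, C 12, E 7, D 0, B 2.
D is ranked last by the fewest voters, so D wins.

D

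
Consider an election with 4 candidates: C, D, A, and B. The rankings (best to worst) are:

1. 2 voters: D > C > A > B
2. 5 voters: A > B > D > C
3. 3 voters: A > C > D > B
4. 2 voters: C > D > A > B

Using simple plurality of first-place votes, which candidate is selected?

First-place votes: C 2, D 2, A 8, B 0.
A has the most first-place votes.

A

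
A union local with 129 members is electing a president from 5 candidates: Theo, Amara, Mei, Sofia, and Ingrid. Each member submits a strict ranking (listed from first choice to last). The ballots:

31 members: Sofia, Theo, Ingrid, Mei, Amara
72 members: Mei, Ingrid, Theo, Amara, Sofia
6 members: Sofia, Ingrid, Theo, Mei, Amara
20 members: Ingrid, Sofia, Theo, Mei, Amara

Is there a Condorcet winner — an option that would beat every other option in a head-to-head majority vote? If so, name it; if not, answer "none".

Mei

Mei vs Theo: 72–57 for Mei.
Mei vs Amara: 129–0 for Mei.
Mei vs Sofia: 72–57 for Mei.
Mei vs Ingrid: 72–57 for Mei.
Mei beats every other option head-to-head.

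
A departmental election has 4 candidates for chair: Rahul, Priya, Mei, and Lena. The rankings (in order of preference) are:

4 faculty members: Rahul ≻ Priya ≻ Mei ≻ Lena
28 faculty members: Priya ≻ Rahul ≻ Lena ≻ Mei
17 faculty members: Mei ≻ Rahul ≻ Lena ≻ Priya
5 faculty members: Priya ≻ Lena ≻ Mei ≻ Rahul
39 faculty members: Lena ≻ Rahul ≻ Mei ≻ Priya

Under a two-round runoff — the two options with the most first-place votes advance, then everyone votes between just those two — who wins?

Lena

Round 1 first-place votes: Rahul 4, Priya 33, Mei 17, Lena 39.
Lena and Priya advance.
Runoff: Lena is preferred to Priya by 56 voters; Priya by 37.
Lena wins the runoff.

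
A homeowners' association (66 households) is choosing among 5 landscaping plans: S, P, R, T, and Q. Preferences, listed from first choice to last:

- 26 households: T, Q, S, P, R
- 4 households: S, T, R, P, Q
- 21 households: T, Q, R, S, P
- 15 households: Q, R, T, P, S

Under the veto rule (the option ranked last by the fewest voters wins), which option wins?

Last-place votes: S 15, P 21, R 26, T 0, Q 4.
T is ranked last by the fewest voters, so T wins.

T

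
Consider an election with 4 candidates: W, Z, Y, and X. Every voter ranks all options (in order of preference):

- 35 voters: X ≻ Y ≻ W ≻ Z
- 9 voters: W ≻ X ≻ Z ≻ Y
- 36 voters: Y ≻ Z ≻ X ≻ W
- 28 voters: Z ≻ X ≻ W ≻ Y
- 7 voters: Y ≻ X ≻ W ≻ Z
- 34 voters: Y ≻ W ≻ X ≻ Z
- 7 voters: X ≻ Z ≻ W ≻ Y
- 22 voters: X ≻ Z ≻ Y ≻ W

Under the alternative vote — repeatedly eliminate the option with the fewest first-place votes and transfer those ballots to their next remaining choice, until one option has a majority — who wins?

Round 1: W 9, Z 28, Y 77, X 64. Eliminate W.
Round 2: Z 28, Y 77, X 73. Eliminate Z.
Round 3: Y 77, X 101. X has a majority.

X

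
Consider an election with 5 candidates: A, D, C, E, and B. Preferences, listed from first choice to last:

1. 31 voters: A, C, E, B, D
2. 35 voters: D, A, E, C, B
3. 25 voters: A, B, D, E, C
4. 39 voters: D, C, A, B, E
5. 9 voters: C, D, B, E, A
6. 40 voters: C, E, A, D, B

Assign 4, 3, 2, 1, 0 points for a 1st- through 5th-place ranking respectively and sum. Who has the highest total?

A

A: 31·4 + 35·3 + 25·4 + 39·2 + 9·0 + 40·2 = 487
D: 31·0 + 35·4 + 25·2 + 39·4 + 9·3 + 40·1 = 413
C: 31·3 + 35·1 + 25·0 + 39·3 + 9·4 + 40·4 = 441
E: 31·2 + 35·2 + 25·1 + 39·0 + 9·1 + 40·3 = 286
B: 31·1 + 35·0 + 25·3 + 39·1 + 9·2 + 40·0 = 163
A has the highest Borda score (487).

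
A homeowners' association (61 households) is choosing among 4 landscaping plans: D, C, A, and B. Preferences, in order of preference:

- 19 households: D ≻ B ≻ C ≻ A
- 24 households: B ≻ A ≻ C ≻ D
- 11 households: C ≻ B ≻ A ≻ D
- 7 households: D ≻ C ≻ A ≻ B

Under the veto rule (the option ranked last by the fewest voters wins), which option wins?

C

Last-place votes: D 35, C 0, A 19, B 7.
C is ranked last by the fewest voters, so C wins.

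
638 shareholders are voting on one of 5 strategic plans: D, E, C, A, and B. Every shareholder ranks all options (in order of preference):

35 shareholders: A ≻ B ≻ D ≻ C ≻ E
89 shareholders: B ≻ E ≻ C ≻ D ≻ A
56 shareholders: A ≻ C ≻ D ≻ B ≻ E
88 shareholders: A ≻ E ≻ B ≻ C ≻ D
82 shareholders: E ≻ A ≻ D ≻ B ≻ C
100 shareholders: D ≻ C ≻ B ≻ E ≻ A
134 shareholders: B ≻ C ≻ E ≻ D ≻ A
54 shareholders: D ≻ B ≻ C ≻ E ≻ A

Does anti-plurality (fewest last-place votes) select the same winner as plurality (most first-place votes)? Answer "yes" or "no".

yes

Anti-plurality — last-place votes: D 88, E 91, C 82, A 377, B 0. Winner: B.
Plurality — first-place votes: D 154, E 82, C 0, A 179, B 223. Winner: B.
The two methods agree.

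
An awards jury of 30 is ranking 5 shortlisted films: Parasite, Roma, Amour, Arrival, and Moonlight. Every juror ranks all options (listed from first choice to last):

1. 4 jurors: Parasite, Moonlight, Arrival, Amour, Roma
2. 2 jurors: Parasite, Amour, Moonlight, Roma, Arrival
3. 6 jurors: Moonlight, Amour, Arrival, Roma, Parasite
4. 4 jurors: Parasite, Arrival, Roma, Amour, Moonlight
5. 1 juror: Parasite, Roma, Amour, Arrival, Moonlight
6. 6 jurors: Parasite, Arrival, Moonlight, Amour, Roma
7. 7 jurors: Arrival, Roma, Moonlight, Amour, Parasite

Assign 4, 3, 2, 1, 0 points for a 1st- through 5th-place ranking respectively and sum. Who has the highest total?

Parasite: 4·4 + 2·4 + 6·0 + 4·4 + 1·4 + 6·4 + 7·0 = 68
Roma: 4·0 + 2·1 + 6·1 + 4·2 + 1·3 + 6·0 + 7·3 = 40
Amour: 4·1 + 2·3 + 6·3 + 4·1 + 1·2 + 6·1 + 7·1 = 47
Arrival: 4·2 + 2·0 + 6·2 + 4·3 + 1·1 + 6·3 + 7·4 = 79
Moonlight: 4·3 + 2·2 + 6·4 + 4·0 + 1·0 + 6·2 + 7·2 = 66
Arrival has the highest Borda score (79).

Arrival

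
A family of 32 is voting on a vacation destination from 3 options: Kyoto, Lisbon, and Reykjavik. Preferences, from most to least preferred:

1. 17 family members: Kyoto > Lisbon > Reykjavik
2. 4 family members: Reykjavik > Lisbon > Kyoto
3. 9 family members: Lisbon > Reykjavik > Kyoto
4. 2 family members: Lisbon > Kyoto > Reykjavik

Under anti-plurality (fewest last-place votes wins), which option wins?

Lisbon

Last-place votes: Kyoto 13, Lisbon 0, Reykjavik 19.
Lisbon is ranked last by the fewest voters, so Lisbon wins.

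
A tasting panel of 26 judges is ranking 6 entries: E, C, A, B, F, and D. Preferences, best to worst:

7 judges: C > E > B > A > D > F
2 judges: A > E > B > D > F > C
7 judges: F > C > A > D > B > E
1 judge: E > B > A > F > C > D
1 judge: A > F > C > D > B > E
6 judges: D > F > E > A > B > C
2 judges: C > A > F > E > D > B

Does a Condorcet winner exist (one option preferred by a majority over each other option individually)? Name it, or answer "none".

none

Checking pairwise contests:
C beats E 17–9.
F beats C 17–9.
E beats A 14–12.
E beats B 18–8.
D beats F 15–11.
C beats D 18–8.
Every option loses at least one head-to-head, so there is no Condorcet winner.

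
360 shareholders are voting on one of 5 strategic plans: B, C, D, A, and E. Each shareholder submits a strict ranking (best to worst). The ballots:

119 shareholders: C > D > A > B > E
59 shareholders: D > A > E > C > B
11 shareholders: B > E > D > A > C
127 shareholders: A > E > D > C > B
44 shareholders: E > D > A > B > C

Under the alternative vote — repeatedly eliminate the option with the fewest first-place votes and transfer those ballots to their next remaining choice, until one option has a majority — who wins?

Round 1: B 11, C 119, D 59, A 127, E 44. Eliminate B.
Round 2: C 119, D 59, A 127, E 55. Eliminate E.
Round 3: C 119, D 114, A 127. Eliminate D.
Round 4: C 119, A 241. A has a majority.

A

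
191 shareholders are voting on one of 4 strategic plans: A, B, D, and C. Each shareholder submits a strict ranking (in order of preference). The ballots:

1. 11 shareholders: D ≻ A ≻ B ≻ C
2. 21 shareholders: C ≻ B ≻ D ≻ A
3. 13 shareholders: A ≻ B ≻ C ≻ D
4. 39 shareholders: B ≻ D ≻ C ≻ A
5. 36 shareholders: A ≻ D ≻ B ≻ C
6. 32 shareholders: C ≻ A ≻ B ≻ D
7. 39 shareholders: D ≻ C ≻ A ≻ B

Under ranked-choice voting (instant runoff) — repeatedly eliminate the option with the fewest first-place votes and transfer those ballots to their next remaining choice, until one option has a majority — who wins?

D

Round 1: A 49, B 39, D 50, C 53. Eliminate B.
Round 2: A 49, D 89, C 53. Eliminate A.
Round 3: D 125, C 66. D has a majority.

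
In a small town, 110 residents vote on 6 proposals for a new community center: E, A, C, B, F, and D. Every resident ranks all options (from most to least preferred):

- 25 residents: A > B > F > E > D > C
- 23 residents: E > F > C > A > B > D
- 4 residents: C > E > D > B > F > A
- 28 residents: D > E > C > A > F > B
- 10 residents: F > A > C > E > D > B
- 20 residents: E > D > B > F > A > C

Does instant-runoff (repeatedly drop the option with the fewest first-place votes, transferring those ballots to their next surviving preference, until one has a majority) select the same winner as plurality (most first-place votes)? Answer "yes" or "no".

yes

Instant-runoff — R1 E 43, A 25, C 4, B 0, F 10, D 28 (B out); R2 E 43, A 25, C 4, F 10, D 28 (C out); R3 E 47, A 25, F 10, D 28 (F out); R4 E 47, A 35, D 28 (D out); R5 E 75, A 35 (E winner). Winner: E.
Plurality — first-place votes: E 43, A 25, C 4, B 0, F 10, D 28. Winner: E.
The two methods agree.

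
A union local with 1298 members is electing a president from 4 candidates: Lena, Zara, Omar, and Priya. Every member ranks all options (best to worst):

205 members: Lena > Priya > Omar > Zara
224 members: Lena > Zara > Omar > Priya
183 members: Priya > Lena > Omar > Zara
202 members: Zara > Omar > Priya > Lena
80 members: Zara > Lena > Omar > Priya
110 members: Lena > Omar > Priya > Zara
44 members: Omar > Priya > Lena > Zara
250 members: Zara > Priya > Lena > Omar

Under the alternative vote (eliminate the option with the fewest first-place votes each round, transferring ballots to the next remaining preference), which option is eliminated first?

Round 1: Lena 539, Zara 532, Omar 44, Priya 183. Eliminate Omar.

Omar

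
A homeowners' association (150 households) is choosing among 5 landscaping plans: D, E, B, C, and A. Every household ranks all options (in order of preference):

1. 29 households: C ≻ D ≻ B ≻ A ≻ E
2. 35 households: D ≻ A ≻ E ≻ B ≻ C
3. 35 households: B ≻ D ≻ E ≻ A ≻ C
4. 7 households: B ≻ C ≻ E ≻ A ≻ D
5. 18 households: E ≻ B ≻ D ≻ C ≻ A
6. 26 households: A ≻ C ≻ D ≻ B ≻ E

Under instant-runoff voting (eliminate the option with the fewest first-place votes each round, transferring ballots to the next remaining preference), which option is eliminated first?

E

Round 1: D 35, E 18, B 42, C 29, A 26. Eliminate E.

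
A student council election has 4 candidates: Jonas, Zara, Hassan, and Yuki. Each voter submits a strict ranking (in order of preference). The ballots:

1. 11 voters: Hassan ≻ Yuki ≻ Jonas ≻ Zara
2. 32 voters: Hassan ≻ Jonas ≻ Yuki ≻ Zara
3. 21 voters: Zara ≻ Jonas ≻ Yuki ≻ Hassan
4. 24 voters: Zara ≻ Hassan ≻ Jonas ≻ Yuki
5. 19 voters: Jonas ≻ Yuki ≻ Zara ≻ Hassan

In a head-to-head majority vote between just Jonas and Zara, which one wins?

Jonas

Voters preferring Jonas to Zara: 62; preferring Zara to Jonas: 45.
Jonas wins the head-to-head.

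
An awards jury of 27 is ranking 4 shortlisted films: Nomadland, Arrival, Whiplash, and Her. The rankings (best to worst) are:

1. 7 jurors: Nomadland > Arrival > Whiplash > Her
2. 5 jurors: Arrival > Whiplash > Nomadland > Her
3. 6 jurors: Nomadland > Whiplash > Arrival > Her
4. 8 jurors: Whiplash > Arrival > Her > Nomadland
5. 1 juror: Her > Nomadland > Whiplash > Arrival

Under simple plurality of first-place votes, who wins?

First-place votes: Nomadland 13, Arrival 5, Whiplash 8, Her 1.
Nomadland has the most first-place votes.

Nomadland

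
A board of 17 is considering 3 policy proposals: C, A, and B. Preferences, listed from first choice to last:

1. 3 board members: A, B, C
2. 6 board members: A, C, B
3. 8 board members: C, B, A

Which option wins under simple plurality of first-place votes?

First-place votes: C 8, A 9, B 0.
A has the most first-place votes.

A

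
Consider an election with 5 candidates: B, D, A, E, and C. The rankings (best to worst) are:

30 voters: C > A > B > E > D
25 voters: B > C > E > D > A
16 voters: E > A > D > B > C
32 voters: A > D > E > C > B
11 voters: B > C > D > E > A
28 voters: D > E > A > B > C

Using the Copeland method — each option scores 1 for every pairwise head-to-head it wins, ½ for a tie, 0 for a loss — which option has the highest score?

B: beats C; loses to D, A, and E → score 1.
D: beats B and C; ties E; loses to A → score 2.5.
A: beats B, D, and C; loses to E → score 3.
E: beats B, A, and C; ties D → score 3.5.
C: loses to B, D, A, and E → score 0.
E has the best pairwise record.

E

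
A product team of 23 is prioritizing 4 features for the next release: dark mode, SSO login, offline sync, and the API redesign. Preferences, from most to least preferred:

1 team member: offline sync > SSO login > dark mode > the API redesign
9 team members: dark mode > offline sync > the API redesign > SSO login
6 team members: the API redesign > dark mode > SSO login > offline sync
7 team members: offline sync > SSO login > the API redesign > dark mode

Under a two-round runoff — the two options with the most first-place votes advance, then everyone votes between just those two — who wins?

dark mode

Round 1 first-place votes: dark mode 9, SSO login 0, offline sync 8, the API redesign 6.
dark mode and offline sync advance.
Runoff: dark mode is preferred to offline sync by 15 voters; offline sync by 8.
dark mode wins the runoff.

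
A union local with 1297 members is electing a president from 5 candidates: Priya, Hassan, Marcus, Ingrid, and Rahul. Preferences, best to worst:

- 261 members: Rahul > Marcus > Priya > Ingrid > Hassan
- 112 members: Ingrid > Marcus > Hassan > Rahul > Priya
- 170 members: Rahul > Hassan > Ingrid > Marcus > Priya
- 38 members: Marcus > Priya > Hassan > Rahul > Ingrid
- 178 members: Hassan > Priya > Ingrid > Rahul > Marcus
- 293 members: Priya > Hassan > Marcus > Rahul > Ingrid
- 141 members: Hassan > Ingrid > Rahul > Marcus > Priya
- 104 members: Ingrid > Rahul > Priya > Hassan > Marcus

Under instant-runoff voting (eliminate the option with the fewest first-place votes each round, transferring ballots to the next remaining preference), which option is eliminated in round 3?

Round 1: Priya 293, Hassan 319, Marcus 38, Ingrid 216, Rahul 431. Eliminate Marcus.
Round 2: Priya 331, Hassan 319, Ingrid 216, Rahul 431. Eliminate Ingrid.
Round 3: Priya 331, Hassan 431, Rahul 535. Eliminate Priya.

Priya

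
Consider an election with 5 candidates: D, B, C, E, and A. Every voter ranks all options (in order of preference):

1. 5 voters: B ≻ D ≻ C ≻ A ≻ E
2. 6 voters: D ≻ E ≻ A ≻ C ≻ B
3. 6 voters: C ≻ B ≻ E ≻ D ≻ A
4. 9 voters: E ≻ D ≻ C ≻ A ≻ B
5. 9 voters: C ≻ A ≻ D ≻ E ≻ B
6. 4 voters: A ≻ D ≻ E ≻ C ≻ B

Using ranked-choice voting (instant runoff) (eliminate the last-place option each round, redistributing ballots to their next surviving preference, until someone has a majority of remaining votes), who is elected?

D

Round 1: D 6, B 5, C 15, E 9, A 4. Eliminate A.
Round 2: D 10, B 5, C 15, E 9. Eliminate B.
Round 3: D 15, C 15, E 9. Eliminate E.
Round 4: D 24, C 15. D has a majority.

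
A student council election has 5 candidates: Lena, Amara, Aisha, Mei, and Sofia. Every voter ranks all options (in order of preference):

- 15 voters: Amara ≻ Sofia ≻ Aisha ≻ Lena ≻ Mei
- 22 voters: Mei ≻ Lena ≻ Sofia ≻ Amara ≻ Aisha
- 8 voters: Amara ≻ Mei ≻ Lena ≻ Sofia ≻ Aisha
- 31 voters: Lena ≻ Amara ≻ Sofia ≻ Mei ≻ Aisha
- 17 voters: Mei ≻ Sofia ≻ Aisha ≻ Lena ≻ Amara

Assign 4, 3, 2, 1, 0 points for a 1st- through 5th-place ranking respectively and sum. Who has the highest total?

Lena

Lena: 15·1 + 22·3 + 8·2 + 31·4 + 17·1 = 238
Amara: 15·4 + 22·1 + 8·4 + 31·3 + 17·0 = 207
Aisha: 15·2 + 22·0 + 8·0 + 31·0 + 17·2 = 64
Mei: 15·0 + 22·4 + 8·3 + 31·1 + 17·4 = 211
Sofia: 15·3 + 22·2 + 8·1 + 31·2 + 17·3 = 210
Lena has the highest Borda score (238).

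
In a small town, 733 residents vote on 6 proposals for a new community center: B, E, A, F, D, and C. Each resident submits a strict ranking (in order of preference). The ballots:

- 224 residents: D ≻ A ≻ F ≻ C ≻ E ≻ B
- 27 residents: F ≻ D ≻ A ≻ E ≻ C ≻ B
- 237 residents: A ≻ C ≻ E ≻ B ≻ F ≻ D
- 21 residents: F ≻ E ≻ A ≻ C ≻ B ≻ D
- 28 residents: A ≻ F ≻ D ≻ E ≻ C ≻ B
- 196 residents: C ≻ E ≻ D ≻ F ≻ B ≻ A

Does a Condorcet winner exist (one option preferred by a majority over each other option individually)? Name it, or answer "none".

none

Checking pairwise contests:
E beats B 733–0.
A beats E 516–217.
D beats A 447–286.
E beats F 433–300.
E beats D 454–279.
A beats C 537–196.
Every option loses at least one head-to-head, so there is no Condorcet winner.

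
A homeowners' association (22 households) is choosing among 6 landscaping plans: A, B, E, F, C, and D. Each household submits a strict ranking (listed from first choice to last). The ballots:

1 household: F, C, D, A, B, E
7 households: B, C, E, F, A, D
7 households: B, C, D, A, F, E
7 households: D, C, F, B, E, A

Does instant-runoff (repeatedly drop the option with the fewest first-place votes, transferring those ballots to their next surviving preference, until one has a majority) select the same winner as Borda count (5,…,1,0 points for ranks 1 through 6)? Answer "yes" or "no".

no

Instant-runoff — R1 A 0, B 14, E 0, F 1, C 0, D 7 (B winner). Winner: B.
Borda — scores: A 23, B 85, E 28, F 47, C 88, D 59. Winner: C.
The two methods disagree.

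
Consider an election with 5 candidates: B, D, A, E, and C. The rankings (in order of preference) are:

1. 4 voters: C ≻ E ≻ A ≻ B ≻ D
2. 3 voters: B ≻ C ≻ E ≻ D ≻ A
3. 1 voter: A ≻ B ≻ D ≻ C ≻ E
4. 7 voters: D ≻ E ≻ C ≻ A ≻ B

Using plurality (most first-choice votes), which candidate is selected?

D

First-place votes: B 3, D 7, A 1, E 0, C 4.
D has the most first-place votes.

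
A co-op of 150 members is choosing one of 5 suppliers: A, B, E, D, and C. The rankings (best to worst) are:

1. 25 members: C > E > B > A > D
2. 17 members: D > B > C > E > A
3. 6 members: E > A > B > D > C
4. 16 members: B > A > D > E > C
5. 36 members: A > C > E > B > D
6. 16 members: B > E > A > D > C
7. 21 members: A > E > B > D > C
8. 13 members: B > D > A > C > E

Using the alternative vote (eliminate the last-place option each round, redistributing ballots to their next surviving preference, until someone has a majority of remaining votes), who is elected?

Round 1: A 57, B 45, E 6, D 17, C 25. Eliminate E.
Round 2: A 63, B 45, D 17, C 25. Eliminate D.
Round 3: A 63, B 62, C 25. Eliminate C.
Round 4: A 63, B 87. B has a majority.

B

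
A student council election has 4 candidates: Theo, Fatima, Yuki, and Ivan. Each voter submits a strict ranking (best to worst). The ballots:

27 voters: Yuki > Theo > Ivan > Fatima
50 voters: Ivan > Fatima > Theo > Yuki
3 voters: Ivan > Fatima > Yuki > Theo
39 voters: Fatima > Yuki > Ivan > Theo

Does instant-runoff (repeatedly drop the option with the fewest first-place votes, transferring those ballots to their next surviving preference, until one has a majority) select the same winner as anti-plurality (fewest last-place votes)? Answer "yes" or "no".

Instant-runoff — R1 Theo 0, Fatima 39, Yuki 27, Ivan 53 (Theo out); R2 Fatima 39, Yuki 27, Ivan 53 (Yuki out); R3 Fatima 39, Ivan 80 (Ivan winner). Winner: Ivan.
Anti-plurality — last-place votes: Theo 42, Fatima 27, Yuki 50, Ivan 0. Winner: Ivan.
The two methods agree.

yes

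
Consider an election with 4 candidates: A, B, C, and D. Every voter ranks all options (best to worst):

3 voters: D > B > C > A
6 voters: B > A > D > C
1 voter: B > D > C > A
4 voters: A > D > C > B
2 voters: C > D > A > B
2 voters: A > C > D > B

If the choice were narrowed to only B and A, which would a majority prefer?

B

Voters preferring B to A: 10; preferring A to B: 8.
B wins the head-to-head.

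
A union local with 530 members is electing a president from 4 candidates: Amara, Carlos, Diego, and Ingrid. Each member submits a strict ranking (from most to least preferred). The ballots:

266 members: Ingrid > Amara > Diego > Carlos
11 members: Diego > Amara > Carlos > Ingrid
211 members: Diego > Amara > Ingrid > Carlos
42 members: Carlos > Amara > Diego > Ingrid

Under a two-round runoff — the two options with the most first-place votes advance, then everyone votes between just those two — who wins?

Ingrid

Round 1 first-place votes: Amara 0, Carlos 42, Diego 222, Ingrid 266.
Ingrid and Diego advance.
Runoff: Ingrid is preferred to Diego by 266 voters; Diego by 264.
Ingrid wins the runoff.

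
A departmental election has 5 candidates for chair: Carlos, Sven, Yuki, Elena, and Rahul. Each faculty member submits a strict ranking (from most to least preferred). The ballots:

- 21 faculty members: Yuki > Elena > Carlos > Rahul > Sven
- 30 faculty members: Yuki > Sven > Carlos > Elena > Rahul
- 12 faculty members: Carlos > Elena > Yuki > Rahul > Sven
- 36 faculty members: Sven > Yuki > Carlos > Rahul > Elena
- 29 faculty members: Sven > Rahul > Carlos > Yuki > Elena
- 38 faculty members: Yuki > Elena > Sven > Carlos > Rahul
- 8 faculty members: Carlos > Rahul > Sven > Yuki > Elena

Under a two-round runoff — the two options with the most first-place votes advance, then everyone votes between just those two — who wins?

Yuki

Round 1 first-place votes: Carlos 20, Sven 65, Yuki 89, Elena 0, Rahul 0.
Yuki and Sven advance.
Runoff: Yuki is preferred to Sven by 101 voters; Sven by 73.
Yuki wins the runoff.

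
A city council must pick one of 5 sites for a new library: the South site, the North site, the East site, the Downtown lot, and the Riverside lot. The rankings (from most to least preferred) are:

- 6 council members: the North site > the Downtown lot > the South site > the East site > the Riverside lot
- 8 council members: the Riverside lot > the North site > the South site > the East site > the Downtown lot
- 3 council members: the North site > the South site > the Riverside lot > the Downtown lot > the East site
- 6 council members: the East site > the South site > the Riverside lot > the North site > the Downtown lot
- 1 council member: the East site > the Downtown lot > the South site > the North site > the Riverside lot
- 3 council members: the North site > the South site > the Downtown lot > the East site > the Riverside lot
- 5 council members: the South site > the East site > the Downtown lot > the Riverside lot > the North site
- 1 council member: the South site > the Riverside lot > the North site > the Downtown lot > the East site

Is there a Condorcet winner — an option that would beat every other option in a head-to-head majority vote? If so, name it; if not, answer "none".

none

Checking pairwise contests:
the North site beats the South site 20–13.
the Riverside lot beats the North site 20–13.
the South site beats the East site 26–7.
the South site beats the Downtown lot 26–7.
the South site beats the Riverside lot 25–8.
Every option loses at least one head-to-head, so there is no Condorcet winner.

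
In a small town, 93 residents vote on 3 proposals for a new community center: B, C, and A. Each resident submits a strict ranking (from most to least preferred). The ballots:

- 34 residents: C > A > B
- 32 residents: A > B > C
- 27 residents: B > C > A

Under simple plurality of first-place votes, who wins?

C

First-place votes: B 27, C 34, A 32.
C has the most first-place votes.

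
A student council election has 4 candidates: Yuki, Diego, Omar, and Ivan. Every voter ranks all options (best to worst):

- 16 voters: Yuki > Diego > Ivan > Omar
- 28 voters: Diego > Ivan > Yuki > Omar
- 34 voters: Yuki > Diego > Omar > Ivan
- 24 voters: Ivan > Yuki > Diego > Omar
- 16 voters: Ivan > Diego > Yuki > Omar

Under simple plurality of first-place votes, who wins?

First-place votes: Yuki 50, Diego 28, Omar 0, Ivan 40.
Yuki has the most first-place votes.

Yuki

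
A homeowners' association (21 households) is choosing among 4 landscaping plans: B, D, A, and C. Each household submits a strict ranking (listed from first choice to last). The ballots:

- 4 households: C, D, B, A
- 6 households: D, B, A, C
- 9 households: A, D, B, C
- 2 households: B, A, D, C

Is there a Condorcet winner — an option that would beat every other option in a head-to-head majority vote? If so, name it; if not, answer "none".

Checking pairwise contests:
D beats B 19–2.
A beats D 11–10.
B beats A 12–9.
B beats C 17–4.
Every option loses at least one head-to-head, so there is no Condorcet winner.

none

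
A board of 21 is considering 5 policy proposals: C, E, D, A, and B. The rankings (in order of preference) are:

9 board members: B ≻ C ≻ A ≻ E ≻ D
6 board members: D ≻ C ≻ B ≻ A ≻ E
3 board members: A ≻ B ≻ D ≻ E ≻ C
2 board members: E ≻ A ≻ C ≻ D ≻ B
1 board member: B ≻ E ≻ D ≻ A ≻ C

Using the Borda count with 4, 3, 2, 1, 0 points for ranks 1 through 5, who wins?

B

C: 9·3 + 6·3 + 3·0 + 2·2 + 1·0 = 49
E: 9·1 + 6·0 + 3·1 + 2·4 + 1·3 = 23
D: 9·0 + 6·4 + 3·2 + 2·1 + 1·2 = 34
A: 9·2 + 6·1 + 3·4 + 2·3 + 1·1 = 43
B: 9·4 + 6·2 + 3·3 + 2·0 + 1·4 = 61
B has the highest Borda score (61).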